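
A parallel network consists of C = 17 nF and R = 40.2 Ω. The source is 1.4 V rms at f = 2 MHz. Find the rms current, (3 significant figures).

ω = 2πf = 1.257e+07 rad/s
X_C = 1/(ωC) = 4.68 Ω
Parallel: admittances add. Y = 1/R + jωC
Y = (0.0249 + j0.214) S
|Y| = 0.215 S → |Z| = 1/|Y| = 4.65 Ω, ∠Z = −∠Y = -83.4°
I = V/|Z| = 1.4/4.65 = 301 mA

301 mA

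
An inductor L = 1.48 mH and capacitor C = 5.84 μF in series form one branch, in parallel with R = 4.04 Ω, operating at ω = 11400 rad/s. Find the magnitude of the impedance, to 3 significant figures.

X_L = ωL = 16.9 Ω
X_C = 1/(ωC) = 15.0 Ω
Branch 1: Z₁ = R = 4.04 Ω
Branch 2 (series LC): Z₂ = j(X_L − X_C) = j1.85 Ω
Parallel: Z = Z₁Z₂/(Z₁+Z₂), |Z| = 1.68 Ω, ∠Z = 65.4°

1.68 Ω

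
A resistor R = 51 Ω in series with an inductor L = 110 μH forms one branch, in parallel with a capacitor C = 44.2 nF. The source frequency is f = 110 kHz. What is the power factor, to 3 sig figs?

ω = 2πf = 691200 rad/s
X_L = ωL = 76.0 Ω
X_C = 1/(ωC) = 32.7 Ω
Branch 1 (R+jX_L): Z₁ = 51.0 + j76.0 Ω, |Z₁| = 91.5 Ω
Branch 2 (−jX_C): Z₂ = −j32.7 Ω
Parallel: Z = Z₁Z₂/(Z₁+Z₂), |Z| = 44.8 Ω, ∠Z = -74.2°
cos φ = cos(-74.2°) = 0.273

0.273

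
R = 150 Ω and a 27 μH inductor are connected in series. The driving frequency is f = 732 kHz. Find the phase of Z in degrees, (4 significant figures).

ω = 2πf = 4.599e+06 rad/s
X_L = ωL = 124.2 Ω
Z = 150.0 + j124.2 Ω
|Z| = √(150.0² + 124.2²) = 194.7 Ω
∠Z = arctan(124.2/150.0) = 39.62°

39.62°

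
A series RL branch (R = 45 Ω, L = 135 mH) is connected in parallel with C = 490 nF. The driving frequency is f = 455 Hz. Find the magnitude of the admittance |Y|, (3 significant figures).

1.19 mS

ω = 2πf = 2859 rad/s
X_L = ωL = 386 Ω
X_C = 1/(ωC) = 714 Ω
Branch 1 (R+jX_L): Z₁ = 45.0 + j386 Ω, |Z₁| = 389 Ω
Branch 2 (−jX_C): Z₂ = −j714 Ω
Parallel: Z = Z₁Z₂/(Z₁+Z₂), |Z| = 838 Ω, ∠Z = 75.5°
|Y| = 1/|Z| = 1.19 mS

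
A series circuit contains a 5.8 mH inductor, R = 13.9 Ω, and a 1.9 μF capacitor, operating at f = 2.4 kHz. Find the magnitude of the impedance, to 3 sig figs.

54.4 Ω

ω = 2πf = 15080 rad/s
X_L = ωL = 87.5 Ω
X_C = 1/(ωC) = 34.9 Ω
Net reactance X = X_L − X_C = 52.6 Ω
Z = 13.9 + j52.6 Ω
|Z| = √(13.9² + 52.6²) = 54.4 Ω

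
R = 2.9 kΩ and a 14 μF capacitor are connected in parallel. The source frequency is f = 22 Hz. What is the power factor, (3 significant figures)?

ω = 2πf = 138.2 rad/s
X_C = 1/(ωC) = 517 Ω
Parallel: admittances add. Y = 1/R + jωC
Y = (0.000345 + j0.00194) S
|Y| = 0.00197 S → |Z| = 1/|Y| = 509 Ω, ∠Z = −∠Y = -79.9°
cos φ = cos(-79.9°) = 0.175

0.175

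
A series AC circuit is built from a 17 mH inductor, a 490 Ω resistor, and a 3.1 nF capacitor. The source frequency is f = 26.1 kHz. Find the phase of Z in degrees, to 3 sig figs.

59.2°

ω = 2πf = 164000 rad/s
X_L = ωL = 2790 Ω
X_C = 1/(ωC) = 1970 Ω
Net reactance X = X_L − X_C = 821 Ω
Z = 490 + j821 Ω
|Z| = √(490² + 821²) = 956 Ω
∠Z = arctan(821/490) = 59.2°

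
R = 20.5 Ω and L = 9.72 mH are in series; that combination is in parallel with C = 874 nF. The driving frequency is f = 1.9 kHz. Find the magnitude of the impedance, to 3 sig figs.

ω = 2πf = 11940 rad/s
X_L = ωL = 116 Ω
X_C = 1/(ωC) = 95.8 Ω
Branch 1 (R+jX_L): Z₁ = 20.5 + j116 Ω, |Z₁| = 118 Ω
Branch 2 (−jX_C): Z₂ = −j95.8 Ω
Parallel: Z = Z₁Z₂/(Z₁+Z₂), |Z| = 392 Ω, ∠Z = -54.6°

392 Ω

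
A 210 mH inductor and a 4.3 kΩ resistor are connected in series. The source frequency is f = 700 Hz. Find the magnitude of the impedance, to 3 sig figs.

4400 Ω

ω = 2πf = 4398 rad/s
X_L = ωL = 924 Ω
Z = 4300 + j924 Ω
|Z| = √(4300² + 924²) = 4400 Ω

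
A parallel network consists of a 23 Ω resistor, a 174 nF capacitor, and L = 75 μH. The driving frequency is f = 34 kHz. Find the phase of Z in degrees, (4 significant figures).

ω = 2πf = 213600 rad/s
X_L = ωL = 16.02 Ω
X_C = 1/(ωC) = 26.90 Ω
Parallel: admittances add. Y = 1/R + 1/(jωL) + jωC
Y = (0.04348 − j0.02524) S
|Y| = 0.05027 S → |Z| = 1/|Y| = 19.89 Ω, ∠Z = −∠Y = 30.14°

30.14°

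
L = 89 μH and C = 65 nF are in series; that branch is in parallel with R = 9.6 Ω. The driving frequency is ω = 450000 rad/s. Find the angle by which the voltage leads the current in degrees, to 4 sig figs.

X_L = ωL = 40.05 Ω
X_C = 1/(ωC) = 34.19 Ω
Branch 1: Z₁ = R = 9.600 Ω
Branch 2 (series LC): Z₂ = j(X_L − X_C) = j5.862 Ω
Parallel: Z = Z₁Z₂/(Z₁+Z₂), |Z| = 5.003 Ω, ∠Z = 58.59°

58.59°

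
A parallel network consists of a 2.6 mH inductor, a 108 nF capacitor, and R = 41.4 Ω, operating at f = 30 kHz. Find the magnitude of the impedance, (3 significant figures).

33.0 Ω

ω = 2πf = 188500 rad/s
X_L = ωL = 490 Ω
X_C = 1/(ωC) = 49.1 Ω
Parallel: admittances add. Y = 1/R + 1/(jωL) + jωC
Y = (0.0242 + j0.0183) S
|Y| = 0.0303 S → |Z| = 1/|Y| = 33.0 Ω, ∠Z = −∠Y = -37.2°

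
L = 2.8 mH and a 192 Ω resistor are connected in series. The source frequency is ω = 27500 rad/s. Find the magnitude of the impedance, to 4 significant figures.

206.9 Ω

X_L = ωL = 77.00 Ω
Z = 192.0 + j77.00 Ω
|Z| = √(192.0² + 77.00²) = 206.9 Ω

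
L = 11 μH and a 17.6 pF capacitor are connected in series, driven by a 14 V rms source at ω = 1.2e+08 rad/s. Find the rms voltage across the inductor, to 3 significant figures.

X_L = ωL = 1320 Ω
X_C = 1/(ωC) = 473 Ω
Net reactance X = X_L − X_C = 847 Ω
Z = j847 Ω
|Z| = √(0² + 847²) = 847 Ω
I = V/|Z| = 16.5 mA
V_L = I·|Z_L| = 0.0165 × 1320 = 21.8 V

21.8 V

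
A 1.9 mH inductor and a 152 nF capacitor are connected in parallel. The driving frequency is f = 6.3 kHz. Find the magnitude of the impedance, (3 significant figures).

137 Ω

ω = 2πf = 39580 rad/s
X_L = ωL = 75.2 Ω
X_C = 1/(ωC) = 166 Ω
Parallel: admittances add. Y = 1/(jωL) + jωC
Y = (0 − j0.00728) S
|Y| = 0.00728 S → |Z| = 1/|Y| = 137 Ω, ∠Z = −∠Y = 90.0°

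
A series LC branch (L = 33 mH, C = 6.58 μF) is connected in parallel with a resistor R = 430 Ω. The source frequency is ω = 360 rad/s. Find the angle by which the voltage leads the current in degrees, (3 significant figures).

X_L = ωL = 11.9 Ω
X_C = 1/(ωC) = 422 Ω
Branch 1: Z₁ = R = 430 Ω
Branch 2 (series LC): Z₂ = j(X_L − X_C) = −j410 Ω
Parallel: Z = Z₁Z₂/(Z₁+Z₂), |Z| = 297 Ω, ∠Z = -46.3°

-46.3°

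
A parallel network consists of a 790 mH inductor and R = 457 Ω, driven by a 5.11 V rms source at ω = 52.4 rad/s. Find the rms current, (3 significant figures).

124 mA

X_L = ωL = 41.4 Ω
Parallel: admittances add. Y = 1/R + 1/(jωL)
Y = (0.00219 − j0.0242) S
|Y| = 0.0243 S → |Z| = 1/|Y| = 41.2 Ω, ∠Z = −∠Y = 84.8°
I = V/|Z| = 5.11/41.2 = 124 mA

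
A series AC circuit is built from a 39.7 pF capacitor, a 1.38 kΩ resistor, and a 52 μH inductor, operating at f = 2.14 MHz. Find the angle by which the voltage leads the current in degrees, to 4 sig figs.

ω = 2πf = 1.345e+07 rad/s
X_L = ωL = 699.2 Ω
X_C = 1/(ωC) = 1873 Ω
Net reactance X = X_L − X_C = -1174 Ω
Z = 1380 − j1174 Ω
|Z| = √(1380² + 1174²) = 1812 Ω
∠Z = arctan(-1174/1380) = -40.39°

-40.39°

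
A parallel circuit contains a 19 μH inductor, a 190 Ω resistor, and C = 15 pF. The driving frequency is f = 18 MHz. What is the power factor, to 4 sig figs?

ω = 2πf = 1.131e+08 rad/s
X_L = ωL = 2149 Ω
X_C = 1/(ωC) = 589.5 Ω
Parallel: admittances add. Y = 1/R + 1/(jωL) + jωC
Y = (0.005263 + j0.001231) S
|Y| = 0.005405 S → |Z| = 1/|Y| = 185.0 Ω, ∠Z = −∠Y = -13.17°
cos φ = cos(-13.17°) = 0.9737

0.9737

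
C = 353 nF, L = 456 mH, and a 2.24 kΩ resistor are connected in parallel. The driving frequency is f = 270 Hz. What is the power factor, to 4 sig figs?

0.5411

ω = 2πf = 1696 rad/s
X_L = ωL = 773.6 Ω
X_C = 1/(ωC) = 1670 Ω
Parallel: admittances add. Y = 1/R + 1/(jωL) + jωC
Y = (0.0004464 − j0.0006938) S
|Y| = 0.0008250 S → |Z| = 1/|Y| = 1212 Ω, ∠Z = −∠Y = 57.24°
cos φ = cos(57.24°) = 0.5411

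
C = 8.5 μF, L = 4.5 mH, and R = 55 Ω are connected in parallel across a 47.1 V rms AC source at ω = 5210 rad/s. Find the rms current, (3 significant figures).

860 mA

X_L = ωL = 23.4 Ω
X_C = 1/(ωC) = 22.6 Ω
Parallel: admittances add. Y = 1/R + 1/(jωL) + jωC
Y = (0.0182 + j0.00163) S
|Y| = 0.0183 S → |Z| = 1/|Y| = 54.8 Ω, ∠Z = −∠Y = -5.13°
I = V/|Z| = 47.1/54.8 = 860 mA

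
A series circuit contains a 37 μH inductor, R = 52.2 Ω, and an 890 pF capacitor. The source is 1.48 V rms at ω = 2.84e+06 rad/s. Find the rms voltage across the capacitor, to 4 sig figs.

X_L = ωL = 105.1 Ω
X_C = 1/(ωC) = 395.6 Ω
Net reactance X = X_L − X_C = -290.6 Ω
Z = 52.20 − j290.6 Ω
|Z| = √(52.20² + 290.6²) = 295.2 Ω
I = V/|Z| = 5.013 mA
V_C = I·|Z_C| = 0.005013 × 395.6 = 1.983 V

1.983 V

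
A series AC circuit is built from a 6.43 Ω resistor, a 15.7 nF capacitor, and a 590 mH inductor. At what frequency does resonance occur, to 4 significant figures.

ω₀ = 1/√(LC) = 1/√(0.59 × 1.57e-08) = 10390 rad/s
f₀ = ω₀/(2π) = 1.654 kHz

1.654 kHz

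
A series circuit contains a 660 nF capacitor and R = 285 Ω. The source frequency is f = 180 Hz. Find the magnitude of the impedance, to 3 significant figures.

1370 Ω

ω = 2πf = 1131 rad/s
X_C = 1/(ωC) = 1340 Ω
Z = 285 − j1340 Ω
|Z| = √(285² + 1340²) = 1370 Ω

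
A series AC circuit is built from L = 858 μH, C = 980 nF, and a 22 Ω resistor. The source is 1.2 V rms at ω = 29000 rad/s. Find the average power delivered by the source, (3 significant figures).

53.7 mW

X_L = ωL = 24.9 Ω
X_C = 1/(ωC) = 35.2 Ω
Net reactance X = X_L − X_C = -10.3 Ω
Z = 22.0 − j10.3 Ω
|Z| = √(22.0² + 10.3²) = 24.3 Ω
∠Z = arctan(-10.3/22.0) = -25.1°
I = V/|Z| = 49.4 mA
P = VI cos φ = 1.2 × 0.0494 × cos(-25.1°) = 53.7 mW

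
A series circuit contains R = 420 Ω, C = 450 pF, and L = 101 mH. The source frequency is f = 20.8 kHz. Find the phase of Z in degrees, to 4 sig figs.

-83.70°

ω = 2πf = 130700 rad/s
X_L = ωL = 13200 Ω
X_C = 1/(ωC) = 17000 Ω
Net reactance X = X_L − X_C = -3804 Ω
Z = 420.0 − j3804 Ω
|Z| = √(420.0² + 3804²) = 3827 Ω
∠Z = arctan(-3804/420.0) = -83.70°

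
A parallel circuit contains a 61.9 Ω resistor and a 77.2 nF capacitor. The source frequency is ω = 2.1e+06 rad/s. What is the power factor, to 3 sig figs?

0.0992

X_C = 1/(ωC) = 6.17 Ω
Parallel: admittances add. Y = 1/R + jωC
Y = (0.0162 + j0.162) S
|Y| = 0.163 S → |Z| = 1/|Y| = 6.14 Ω, ∠Z = −∠Y = -84.3°
cos φ = cos(-84.3°) = 0.0992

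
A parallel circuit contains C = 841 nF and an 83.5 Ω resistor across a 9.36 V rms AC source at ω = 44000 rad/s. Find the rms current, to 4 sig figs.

X_C = 1/(ωC) = 27.02 Ω
Parallel: admittances add. Y = 1/R + jωC
Y = (0.01198 + j0.03700) S
|Y| = 0.03889 S → |Z| = 1/|Y| = 25.71 Ω, ∠Z = −∠Y = -72.07°
I = V/|Z| = 9.36/25.71 = 364.0 mA

364.0 mA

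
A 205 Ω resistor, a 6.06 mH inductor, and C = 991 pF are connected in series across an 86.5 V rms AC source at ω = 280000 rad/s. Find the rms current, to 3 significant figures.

45.1 mA

X_L = ωL = 1700 Ω
X_C = 1/(ωC) = 3600 Ω
Net reactance X = X_L − X_C = -1910 Ω
Z = 205 − j1910 Ω
|Z| = √(205² + 1910²) = 1920 Ω
I = V/|Z| = 86.5/1920 = 45.1 mA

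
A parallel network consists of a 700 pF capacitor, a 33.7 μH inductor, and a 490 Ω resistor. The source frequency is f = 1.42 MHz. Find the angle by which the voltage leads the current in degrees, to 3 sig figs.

ω = 2πf = 8.922e+06 rad/s
X_L = ωL = 301 Ω
X_C = 1/(ωC) = 160 Ω
Parallel: admittances add. Y = 1/R + 1/(jωL) + jωC
Y = (0.00204 + j0.00292) S
|Y| = 0.00356 S → |Z| = 1/|Y| = 281 Ω, ∠Z = −∠Y = -55.0°

-55.0°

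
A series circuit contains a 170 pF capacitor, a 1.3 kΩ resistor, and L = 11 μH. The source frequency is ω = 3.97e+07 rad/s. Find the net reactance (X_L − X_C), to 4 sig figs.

X_L = ωL = 436.7 Ω
X_C = 1/(ωC) = 148.2 Ω
X = 436.7 − 148.2 = 288.5 Ω

288.5 Ω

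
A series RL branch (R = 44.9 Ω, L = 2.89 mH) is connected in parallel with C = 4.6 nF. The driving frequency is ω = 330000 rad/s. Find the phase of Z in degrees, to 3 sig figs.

X_L = ωL = 954 Ω
X_C = 1/(ωC) = 659 Ω
Branch 1 (R+jX_L): Z₁ = 44.9 + j954 Ω, |Z₁| = 955 Ω
Branch 2 (−jX_C): Z₂ = −j659 Ω
Parallel: Z = Z₁Z₂/(Z₁+Z₂), |Z| = 2110 Ω, ∠Z = -84.0°

-84.0°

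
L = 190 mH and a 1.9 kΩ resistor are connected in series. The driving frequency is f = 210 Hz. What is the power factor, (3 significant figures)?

0.991

ω = 2πf = 1319 rad/s
X_L = ωL = 251 Ω
Z = 1900 + j251 Ω
|Z| = √(1900² + 251²) = 1920 Ω
∠Z = arctan(251/1900) = 7.52°
cos φ = cos(7.52°) = 0.991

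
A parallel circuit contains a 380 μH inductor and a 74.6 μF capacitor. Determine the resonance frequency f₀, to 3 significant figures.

945 Hz

ω₀ = 1/√(LC) = 1/√(0.00038 × 7.46e-05) = 5939 rad/s
f₀ = ω₀/(2π) = 945 Hz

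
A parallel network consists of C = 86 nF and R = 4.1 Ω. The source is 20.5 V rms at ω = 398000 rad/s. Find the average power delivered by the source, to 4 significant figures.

102.5 W

X_C = 1/(ωC) = 29.22 Ω
Parallel: admittances add. Y = 1/R + jωC
Y = (0.2439 + j0.03423) S
|Y| = 0.2463 S → |Z| = 1/|Y| = 4.060 Ω, ∠Z = −∠Y = -7.988°
I = V/|Z| = 5.049 A
P = VI cos φ = 20.5 × 5.049 × cos(-7.988°) = 102.5 W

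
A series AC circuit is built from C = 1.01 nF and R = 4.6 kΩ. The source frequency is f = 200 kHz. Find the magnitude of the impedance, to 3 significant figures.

ω = 2πf = 1.257e+06 rad/s
X_C = 1/(ωC) = 788 Ω
Z = 4600 − j788 Ω
|Z| = √(4600² + 788²) = 4670 Ω

4670 Ω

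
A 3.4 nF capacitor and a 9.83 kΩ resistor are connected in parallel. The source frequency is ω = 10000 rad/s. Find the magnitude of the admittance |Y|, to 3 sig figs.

X_C = 1/(ωC) = 29400 Ω
Parallel: admittances add. Y = 1/R + jωC
Y = (0.000102 + j3.4e-05) S
|Y| = 0.000107 S → |Z| = 1/|Y| = 9320 Ω, ∠Z = −∠Y = -18.5°

107 μS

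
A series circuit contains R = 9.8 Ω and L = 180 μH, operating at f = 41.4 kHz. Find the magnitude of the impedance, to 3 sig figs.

47.8 Ω

ω = 2πf = 260100 rad/s
X_L = ωL = 46.8 Ω
Z = 9.80 + j46.8 Ω
|Z| = √(9.80² + 46.8²) = 47.8 Ω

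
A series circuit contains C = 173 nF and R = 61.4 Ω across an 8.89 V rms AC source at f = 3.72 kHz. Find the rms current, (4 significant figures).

34.89 mA

ω = 2πf = 23370 rad/s
X_C = 1/(ωC) = 247.3 Ω
Z = 61.40 − j247.3 Ω
|Z| = √(61.40² + 247.3²) = 254.8 Ω
I = V/|Z| = 8.89/254.8 = 34.89 mA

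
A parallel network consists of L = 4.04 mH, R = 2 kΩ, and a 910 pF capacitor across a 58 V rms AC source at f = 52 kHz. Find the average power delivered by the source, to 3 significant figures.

ω = 2πf = 326700 rad/s
X_L = ωL = 1320 Ω
X_C = 1/(ωC) = 3360 Ω
Parallel: admittances add. Y = 1/R + 1/(jωL) + jωC
Y = (0.000500 − j0.000460) S
|Y| = 0.000680 S → |Z| = 1/|Y| = 1470 Ω, ∠Z = −∠Y = 42.6°
I = V/|Z| = 39.4 mA
P = VI cos φ = 58 × 0.0394 × cos(42.6°) = 1.68 W

1.68 W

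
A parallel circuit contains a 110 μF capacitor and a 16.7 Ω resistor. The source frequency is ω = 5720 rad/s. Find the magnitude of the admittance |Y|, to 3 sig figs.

632 mS

X_C = 1/(ωC) = 1.59 Ω
Parallel: admittances add. Y = 1/R + jωC
Y = (0.0599 + j0.629) S
|Y| = 0.632 S → |Z| = 1/|Y| = 1.58 Ω, ∠Z = −∠Y = -84.6°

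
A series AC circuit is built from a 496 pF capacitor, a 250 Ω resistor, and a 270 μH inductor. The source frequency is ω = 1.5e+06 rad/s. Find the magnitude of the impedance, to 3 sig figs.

X_L = ωL = 405 Ω
X_C = 1/(ωC) = 1340 Ω
Net reactance X = X_L − X_C = -939 Ω
Z = 250 − j939 Ω
|Z| = √(250² + 939²) = 972 Ω

972 Ω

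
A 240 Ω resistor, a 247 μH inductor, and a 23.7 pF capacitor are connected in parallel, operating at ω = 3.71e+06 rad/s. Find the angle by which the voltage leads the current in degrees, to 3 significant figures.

13.5°

X_L = ωL = 916 Ω
X_C = 1/(ωC) = 11400 Ω
Parallel: admittances add. Y = 1/R + 1/(jωL) + jωC
Y = (0.00417 − j0.00100) S
|Y| = 0.00429 S → |Z| = 1/|Y| = 233 Ω, ∠Z = −∠Y = 13.5°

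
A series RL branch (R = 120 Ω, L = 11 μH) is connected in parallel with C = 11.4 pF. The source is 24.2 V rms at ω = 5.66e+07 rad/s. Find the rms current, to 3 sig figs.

23.0 mA

X_L = ωL = 623 Ω
X_C = 1/(ωC) = 1550 Ω
Branch 1 (R+jX_L): Z₁ = 120 + j623 Ω, |Z₁| = 634 Ω
Branch 2 (−jX_C): Z₂ = −j1550 Ω
Parallel: Z = Z₁Z₂/(Z₁+Z₂), |Z| = 1050 Ω, ∠Z = 71.7°
I = V/|Z| = 24.2/1050 = 23.0 mA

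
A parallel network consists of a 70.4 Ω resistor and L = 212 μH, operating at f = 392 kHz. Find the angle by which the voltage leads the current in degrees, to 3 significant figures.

7.68°

ω = 2πf = 2.463e+06 rad/s
X_L = ωL = 522 Ω
Parallel: admittances add. Y = 1/R + 1/(jωL)
Y = (0.0142 − j0.00192) S
|Y| = 0.0143 S → |Z| = 1/|Y| = 69.8 Ω, ∠Z = −∠Y = 7.68°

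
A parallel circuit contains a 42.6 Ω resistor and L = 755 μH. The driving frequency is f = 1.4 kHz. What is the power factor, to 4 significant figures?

ω = 2πf = 8796 rad/s
X_L = ωL = 6.641 Ω
Parallel: admittances add. Y = 1/R + 1/(jωL)
Y = (0.02347 − j0.1506) S
|Y| = 0.1524 S → |Z| = 1/|Y| = 6.562 Ω, ∠Z = −∠Y = 81.14°
cos φ = cos(81.14°) = 0.1540

0.1540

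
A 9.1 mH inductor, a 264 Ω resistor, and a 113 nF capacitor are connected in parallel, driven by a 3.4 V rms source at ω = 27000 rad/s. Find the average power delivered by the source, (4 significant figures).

43.79 mW

X_L = ωL = 245.7 Ω
X_C = 1/(ωC) = 327.8 Ω
Parallel: admittances add. Y = 1/R + 1/(jωL) + jωC
Y = (0.003788 − j0.001019) S
|Y| = 0.003923 S → |Z| = 1/|Y| = 254.9 Ω, ∠Z = −∠Y = 15.06°
I = V/|Z| = 13.34 mA
P = VI cos φ = 3.4 × 0.01334 × cos(15.06°) = 43.79 mW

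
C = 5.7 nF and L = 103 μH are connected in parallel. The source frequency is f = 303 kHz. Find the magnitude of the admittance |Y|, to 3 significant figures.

5.75 mS

ω = 2πf = 1.904e+06 rad/s
X_L = ωL = 196 Ω
X_C = 1/(ωC) = 92.2 Ω
Parallel: admittances add. Y = 1/(jωL) + jωC
Y = (0 + j0.00575) S
|Y| = 0.00575 S → |Z| = 1/|Y| = 174 Ω, ∠Z = −∠Y = -90.0°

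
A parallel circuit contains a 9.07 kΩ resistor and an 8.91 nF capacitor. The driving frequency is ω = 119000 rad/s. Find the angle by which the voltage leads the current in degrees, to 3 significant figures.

X_C = 1/(ωC) = 943 Ω
Parallel: admittances add. Y = 1/R + jωC
Y = (0.000110 + j0.00106) S
|Y| = 0.00107 S → |Z| = 1/|Y| = 938 Ω, ∠Z = −∠Y = -84.1°

-84.1°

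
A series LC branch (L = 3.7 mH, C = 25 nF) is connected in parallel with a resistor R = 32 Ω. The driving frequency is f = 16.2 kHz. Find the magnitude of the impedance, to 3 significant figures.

14.6 Ω

ω = 2πf = 101800 rad/s
X_L = ωL = 377 Ω
X_C = 1/(ωC) = 393 Ω
Branch 1: Z₁ = R = 32.0 Ω
Branch 2 (series LC): Z₂ = j(X_L − X_C) = −j16.4 Ω
Parallel: Z = Z₁Z₂/(Z₁+Z₂), |Z| = 14.6 Ω, ∠Z = -62.9°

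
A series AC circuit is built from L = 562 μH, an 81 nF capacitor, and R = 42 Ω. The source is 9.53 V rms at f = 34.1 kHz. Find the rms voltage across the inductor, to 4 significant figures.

ω = 2πf = 214300 rad/s
X_L = ωL = 120.4 Ω
X_C = 1/(ωC) = 57.62 Ω
Net reactance X = X_L − X_C = 62.79 Ω
Z = 42.00 + j62.79 Ω
|Z| = √(42.00² + 62.79²) = 75.54 Ω
I = V/|Z| = 126.2 mA
V_L = I·|Z_L| = 0.1262 × 120.4 = 15.19 V

15.19 V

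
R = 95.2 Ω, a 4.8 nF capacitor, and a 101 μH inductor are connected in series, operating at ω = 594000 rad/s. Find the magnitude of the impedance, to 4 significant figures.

X_L = ωL = 59.99 Ω
X_C = 1/(ωC) = 350.7 Ω
Net reactance X = X_L − X_C = -290.7 Ω
Z = 95.20 − j290.7 Ω
|Z| = √(95.20² + 290.7²) = 305.9 Ω

305.9 Ω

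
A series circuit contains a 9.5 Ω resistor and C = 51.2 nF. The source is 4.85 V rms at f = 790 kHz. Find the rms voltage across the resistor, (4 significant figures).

ω = 2πf = 4.964e+06 rad/s
X_C = 1/(ωC) = 3.935 Ω
Z = 9.500 − j3.935 Ω
|Z| = √(9.500² + 3.935²) = 10.28 Ω
I = V/|Z| = 471.7 mA
V_R = I·|Z_R| = 0.4717 × 9.500 = 4.481 V

4.481 V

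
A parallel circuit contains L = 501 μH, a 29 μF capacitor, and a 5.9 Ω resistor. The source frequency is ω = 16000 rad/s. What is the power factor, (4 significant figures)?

0.4469

X_L = ωL = 8.016 Ω
X_C = 1/(ωC) = 2.155 Ω
Parallel: admittances add. Y = 1/R + 1/(jωL) + jωC
Y = (0.1695 + j0.3392) S
|Y| = 0.3792 S → |Z| = 1/|Y| = 2.637 Ω, ∠Z = −∠Y = -63.45°
cos φ = cos(-63.45°) = 0.4469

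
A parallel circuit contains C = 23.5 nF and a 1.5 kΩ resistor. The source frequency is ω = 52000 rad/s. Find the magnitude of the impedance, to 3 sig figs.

718 Ω

X_C = 1/(ωC) = 818 Ω
Parallel: admittances add. Y = 1/R + jωC
Y = (0.000667 + j0.00122) S
|Y| = 0.00139 S → |Z| = 1/|Y| = 718 Ω, ∠Z = −∠Y = -61.4°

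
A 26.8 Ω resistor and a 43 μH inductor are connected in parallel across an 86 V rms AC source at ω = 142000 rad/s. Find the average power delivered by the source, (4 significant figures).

X_L = ωL = 6.106 Ω
Parallel: admittances add. Y = 1/R + 1/(jωL)
Y = (0.03731 − j0.1638) S
|Y| = 0.1680 S → |Z| = 1/|Y| = 5.953 Ω, ∠Z = −∠Y = 77.17°
I = V/|Z| = 14.45 A
P = VI cos φ = 86 × 14.45 × cos(77.17°) = 276.0 W

276.0 W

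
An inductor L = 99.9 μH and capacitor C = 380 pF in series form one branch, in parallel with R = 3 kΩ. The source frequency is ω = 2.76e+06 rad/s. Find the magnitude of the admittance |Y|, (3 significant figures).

1.51 mS

X_L = ωL = 276 Ω
X_C = 1/(ωC) = 953 Ω
Branch 1: Z₁ = R = 3000 Ω
Branch 2 (series LC): Z₂ = j(X_L − X_C) = −j678 Ω
Parallel: Z = Z₁Z₂/(Z₁+Z₂), |Z| = 661 Ω, ∠Z = -77.3°
|Y| = 1/|Z| = 1.51 mS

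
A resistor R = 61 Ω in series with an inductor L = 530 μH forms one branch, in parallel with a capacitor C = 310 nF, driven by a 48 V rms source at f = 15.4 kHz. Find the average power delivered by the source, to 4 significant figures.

22.13 W

ω = 2πf = 96760 rad/s
X_L = ωL = 51.28 Ω
X_C = 1/(ωC) = 33.34 Ω
Branch 1 (R+jX_L): Z₁ = 61.00 + j51.28 Ω, |Z₁| = 79.69 Ω
Branch 2 (−jX_C): Z₂ = −j33.34 Ω
Parallel: Z = Z₁Z₂/(Z₁+Z₂), |Z| = 41.78 Ω, ∠Z = -66.34°
I = V/|Z| = 1.149 A
P = VI cos φ = 48 × 1.149 × cos(-66.34°) = 22.13 W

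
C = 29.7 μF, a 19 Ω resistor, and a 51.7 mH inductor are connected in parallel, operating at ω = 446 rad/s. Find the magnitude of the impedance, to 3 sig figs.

X_L = ωL = 23.1 Ω
X_C = 1/(ωC) = 75.5 Ω
Parallel: admittances add. Y = 1/R + 1/(jωL) + jωC
Y = (0.0526 − j0.0301) S
|Y| = 0.0606 S → |Z| = 1/|Y| = 16.5 Ω, ∠Z = −∠Y = 29.8°

16.5 Ω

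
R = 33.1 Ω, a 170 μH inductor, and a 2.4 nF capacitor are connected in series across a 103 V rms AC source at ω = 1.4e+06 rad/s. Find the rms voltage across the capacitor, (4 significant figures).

X_L = ωL = 238.0 Ω
X_C = 1/(ωC) = 297.6 Ω
Net reactance X = X_L − X_C = -59.62 Ω
Z = 33.10 − j59.62 Ω
|Z| = √(33.10² + 59.62²) = 68.19 Ω
I = V/|Z| = 1.510 A
V_C = I·|Z_C| = 1.510 × 297.6 = 449.5 V

449.5 V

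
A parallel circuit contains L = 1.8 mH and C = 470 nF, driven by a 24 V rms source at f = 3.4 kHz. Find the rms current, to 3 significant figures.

383 mA

ω = 2πf = 21360 rad/s
X_L = ωL = 38.5 Ω
X_C = 1/(ωC) = 99.6 Ω
Parallel: admittances add. Y = 1/(jωL) + jωC
Y = (0 − j0.0160) S
|Y| = 0.0160 S → |Z| = 1/|Y| = 62.6 Ω, ∠Z = −∠Y = 90.0°
I = V/|Z| = 24/62.6 = 383 mA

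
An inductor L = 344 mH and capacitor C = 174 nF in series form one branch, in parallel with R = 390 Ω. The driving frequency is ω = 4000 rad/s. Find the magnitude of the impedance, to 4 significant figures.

60.06 Ω

X_L = ωL = 1376 Ω
X_C = 1/(ωC) = 1437 Ω
Branch 1: Z₁ = R = 390.0 Ω
Branch 2 (series LC): Z₂ = j(X_L − X_C) = −j60.78 Ω
Parallel: Z = Z₁Z₂/(Z₁+Z₂), |Z| = 60.06 Ω, ∠Z = -81.14°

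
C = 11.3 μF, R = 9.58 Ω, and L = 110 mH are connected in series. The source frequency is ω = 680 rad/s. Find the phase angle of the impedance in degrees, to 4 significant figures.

X_L = ωL = 74.80 Ω
X_C = 1/(ωC) = 130.1 Ω
Net reactance X = X_L − X_C = -55.34 Ω
Z = 9.580 − j55.34 Ω
|Z| = √(9.580² + 55.34²) = 56.16 Ω
∠Z = arctan(-55.34/9.580) = -80.18°

-80.18°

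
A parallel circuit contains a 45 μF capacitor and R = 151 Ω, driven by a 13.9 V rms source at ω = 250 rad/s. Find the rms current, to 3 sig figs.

181 mA

X_C = 1/(ωC) = 88.9 Ω
Parallel: admittances add. Y = 1/R + jωC
Y = (0.00662 + j0.0113) S
|Y| = 0.0131 S → |Z| = 1/|Y| = 76.6 Ω, ∠Z = −∠Y = -59.5°
I = V/|Z| = 13.9/76.6 = 181 mA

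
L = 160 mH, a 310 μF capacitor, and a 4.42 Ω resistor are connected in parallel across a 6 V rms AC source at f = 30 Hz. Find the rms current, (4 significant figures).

ω = 2πf = 188.5 rad/s
X_L = ωL = 30.16 Ω
X_C = 1/(ωC) = 17.11 Ω
Parallel: admittances add. Y = 1/R + 1/(jωL) + jωC
Y = (0.2262 + j0.02528) S
|Y| = 0.2277 S → |Z| = 1/|Y| = 4.393 Ω, ∠Z = −∠Y = -6.375°
I = V/|Z| = 6/4.393 = 1.366 A

1.366 A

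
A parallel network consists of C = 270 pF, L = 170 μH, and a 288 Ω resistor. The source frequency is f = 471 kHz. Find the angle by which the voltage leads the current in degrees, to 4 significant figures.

18.90°

ω = 2πf = 2.959e+06 rad/s
X_L = ωL = 503.1 Ω
X_C = 1/(ωC) = 1252 Ω
Parallel: admittances add. Y = 1/R + 1/(jωL) + jωC
Y = (0.003472 − j0.001189) S
|Y| = 0.003670 S → |Z| = 1/|Y| = 272.5 Ω, ∠Z = −∠Y = 18.90°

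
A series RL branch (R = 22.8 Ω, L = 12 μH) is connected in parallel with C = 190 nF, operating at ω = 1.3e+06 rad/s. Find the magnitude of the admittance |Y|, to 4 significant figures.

228.5 mS

X_L = ωL = 15.60 Ω
X_C = 1/(ωC) = 4.049 Ω
Branch 1 (R+jX_L): Z₁ = 22.80 + j15.60 Ω, |Z₁| = 27.63 Ω
Branch 2 (−jX_C): Z₂ = −j4.049 Ω
Parallel: Z = Z₁Z₂/(Z₁+Z₂), |Z| = 4.376 Ω, ∠Z = -82.49°
|Y| = 1/|Z| = 228.5 mS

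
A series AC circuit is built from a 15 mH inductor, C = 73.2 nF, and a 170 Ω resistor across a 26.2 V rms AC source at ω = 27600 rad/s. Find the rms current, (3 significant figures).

X_L = ωL = 414 Ω
X_C = 1/(ωC) = 495 Ω
Net reactance X = X_L − X_C = -81.0 Ω
Z = 170 − j81.0 Ω
|Z| = √(170² + 81.0²) = 188 Ω
I = V/|Z| = 26.2/188 = 139 mA

139 mA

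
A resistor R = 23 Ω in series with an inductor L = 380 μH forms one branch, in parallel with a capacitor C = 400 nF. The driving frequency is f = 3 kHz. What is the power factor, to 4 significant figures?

ω = 2πf = 18850 rad/s
X_L = ωL = 7.163 Ω
X_C = 1/(ωC) = 132.6 Ω
Branch 1 (R+jX_L): Z₁ = 23.00 + j7.163 Ω, |Z₁| = 24.09 Ω
Branch 2 (−jX_C): Z₂ = −j132.6 Ω
Parallel: Z = Z₁Z₂/(Z₁+Z₂), |Z| = 25.05 Ω, ∠Z = 6.910°
cos φ = cos(6.910°) = 0.9927

0.9927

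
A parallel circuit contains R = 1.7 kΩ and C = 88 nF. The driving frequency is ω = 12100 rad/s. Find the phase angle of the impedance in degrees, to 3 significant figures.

-61.1°

X_C = 1/(ωC) = 939 Ω
Parallel: admittances add. Y = 1/R + jωC
Y = (0.000588 + j0.00106) S
|Y| = 0.00122 S → |Z| = 1/|Y| = 822 Ω, ∠Z = −∠Y = -61.1°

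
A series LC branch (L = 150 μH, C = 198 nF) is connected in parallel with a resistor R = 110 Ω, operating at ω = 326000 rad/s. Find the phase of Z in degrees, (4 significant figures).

X_L = ωL = 48.90 Ω
X_C = 1/(ωC) = 15.49 Ω
Branch 1: Z₁ = R = 110.0 Ω
Branch 2 (series LC): Z₂ = j(X_L − X_C) = j33.41 Ω
Parallel: Z = Z₁Z₂/(Z₁+Z₂), |Z| = 31.97 Ω, ∠Z = 73.11°

73.11°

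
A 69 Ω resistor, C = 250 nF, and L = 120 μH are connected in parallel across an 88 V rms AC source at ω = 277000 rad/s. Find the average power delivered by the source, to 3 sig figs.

112 W

X_L = ωL = 33.2 Ω
X_C = 1/(ωC) = 14.4 Ω
Parallel: admittances add. Y = 1/R + 1/(jωL) + jωC
Y = (0.0145 + j0.0392) S
|Y| = 0.0418 S → |Z| = 1/|Y| = 23.9 Ω, ∠Z = −∠Y = -69.7°
I = V/|Z| = 3.67 A
P = VI cos φ = 88 × 3.67 × cos(-69.7°) = 112 W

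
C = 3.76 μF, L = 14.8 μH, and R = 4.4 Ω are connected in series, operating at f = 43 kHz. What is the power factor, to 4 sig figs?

0.8250

ω = 2πf = 270200 rad/s
X_L = ωL = 3.999 Ω
X_C = 1/(ωC) = 0.9844 Ω
Net reactance X = X_L − X_C = 3.014 Ω
Z = 4.400 + j3.014 Ω
|Z| = √(4.400² + 3.014²) = 5.333 Ω
∠Z = arctan(3.014/4.400) = 34.41°
cos φ = cos(34.41°) = 0.8250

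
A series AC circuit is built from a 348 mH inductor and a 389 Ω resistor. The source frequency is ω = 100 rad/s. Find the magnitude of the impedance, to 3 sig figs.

391 Ω

X_L = ωL = 34.8 Ω
Z = 389 + j34.8 Ω
|Z| = √(389² + 34.8²) = 391 Ω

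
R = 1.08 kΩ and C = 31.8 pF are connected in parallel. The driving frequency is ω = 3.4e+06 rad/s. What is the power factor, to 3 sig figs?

0.993

X_C = 1/(ωC) = 9250 Ω
Parallel: admittances add. Y = 1/R + jωC
Y = (0.000926 + j0.000108) S
|Y| = 0.000932 S → |Z| = 1/|Y| = 1070 Ω, ∠Z = −∠Y = -6.66°
cos φ = cos(-6.66°) = 0.993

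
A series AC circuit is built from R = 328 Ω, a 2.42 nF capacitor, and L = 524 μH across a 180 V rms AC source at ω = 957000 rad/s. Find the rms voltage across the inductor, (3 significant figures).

269 V

X_L = ωL = 501 Ω
X_C = 1/(ωC) = 432 Ω
Net reactance X = X_L − X_C = 69.7 Ω
Z = 328 + j69.7 Ω
|Z| = √(328² + 69.7²) = 335 Ω
I = V/|Z| = 537 mA
V_L = I·|Z_L| = 0.537 × 501 = 269 V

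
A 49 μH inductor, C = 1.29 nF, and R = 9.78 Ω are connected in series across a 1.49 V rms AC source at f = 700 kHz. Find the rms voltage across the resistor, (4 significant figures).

ω = 2πf = 4.398e+06 rad/s
X_L = ωL = 215.5 Ω
X_C = 1/(ωC) = 176.3 Ω
Net reactance X = X_L − X_C = 39.26 Ω
Z = 9.780 + j39.26 Ω
|Z| = √(9.780² + 39.26²) = 40.46 Ω
I = V/|Z| = 36.82 mA
V_R = I·|Z_R| = 0.03682 × 9.780 = 0.3601 V

0.3601 V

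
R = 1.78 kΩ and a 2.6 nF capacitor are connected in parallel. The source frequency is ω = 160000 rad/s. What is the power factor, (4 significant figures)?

X_C = 1/(ωC) = 2404 Ω
Parallel: admittances add. Y = 1/R + jωC
Y = (0.0005618 + j0.0004160) S
|Y| = 0.0006991 S → |Z| = 1/|Y| = 1431 Ω, ∠Z = −∠Y = -36.52°
cos φ = cos(-36.52°) = 0.8037

0.8037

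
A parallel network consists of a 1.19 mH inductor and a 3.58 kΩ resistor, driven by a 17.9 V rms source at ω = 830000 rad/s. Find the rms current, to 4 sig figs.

X_L = ωL = 987.7 Ω
Parallel: admittances add. Y = 1/R + 1/(jωL)
Y = (0.0002793 − j0.001012) S
|Y| = 0.001050 S → |Z| = 1/|Y| = 952.1 Ω, ∠Z = −∠Y = 74.58°
I = V/|Z| = 17.9/952.1 = 18.80 mA

18.80 mA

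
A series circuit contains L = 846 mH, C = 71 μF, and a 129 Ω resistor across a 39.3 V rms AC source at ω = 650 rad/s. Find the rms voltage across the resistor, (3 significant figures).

9.32 V

X_L = ωL = 550 Ω
X_C = 1/(ωC) = 21.7 Ω
Net reactance X = X_L − X_C = 528 Ω
Z = 129 + j528 Ω
|Z| = √(129² + 528²) = 544 Ω
I = V/|Z| = 72.3 mA
V_R = I·|Z_R| = 0.0723 × 129 = 9.32 V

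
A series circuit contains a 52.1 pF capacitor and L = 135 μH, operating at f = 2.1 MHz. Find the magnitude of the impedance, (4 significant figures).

326.6 Ω

ω = 2πf = 1.319e+07 rad/s
X_L = ωL = 1781 Ω
X_C = 1/(ωC) = 1455 Ω
Net reactance X = X_L − X_C = 326.6 Ω
Z = j326.6 Ω
|Z| = √(0² + 326.6²) = 326.6 Ω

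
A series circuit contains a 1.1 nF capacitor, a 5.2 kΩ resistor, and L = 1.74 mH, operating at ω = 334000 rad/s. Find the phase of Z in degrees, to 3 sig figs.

-22.4°

X_L = ωL = 581 Ω
X_C = 1/(ωC) = 2720 Ω
Net reactance X = X_L − X_C = -2140 Ω
Z = 5200 − j2140 Ω
|Z| = √(5200² + 2140²) = 5620 Ω
∠Z = arctan(-2140/5200) = -22.4°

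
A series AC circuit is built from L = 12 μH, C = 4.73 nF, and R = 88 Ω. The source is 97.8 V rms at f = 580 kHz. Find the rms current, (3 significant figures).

ω = 2πf = 3.644e+06 rad/s
X_L = ωL = 43.7 Ω
X_C = 1/(ωC) = 58.0 Ω
Net reactance X = X_L − X_C = -14.3 Ω
Z = 88.0 − j14.3 Ω
|Z| = √(88.0² + 14.3²) = 89.2 Ω
I = V/|Z| = 97.8/89.2 = 1.10 A

1.10 A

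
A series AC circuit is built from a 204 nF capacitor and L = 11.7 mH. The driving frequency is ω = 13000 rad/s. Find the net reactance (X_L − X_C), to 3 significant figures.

-225 Ω

X_L = ωL = 152 Ω
X_C = 1/(ωC) = 377 Ω
X = 152 − 377 = -225 Ω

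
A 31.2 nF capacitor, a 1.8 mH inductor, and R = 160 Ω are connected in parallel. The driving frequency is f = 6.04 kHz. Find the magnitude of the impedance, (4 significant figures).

67.41 Ω

ω = 2πf = 37950 rad/s
X_L = ωL = 68.31 Ω
X_C = 1/(ωC) = 844.6 Ω
Parallel: admittances add. Y = 1/R + 1/(jωL) + jωC
Y = (0.006250 − j0.01345) S
|Y| = 0.01484 S → |Z| = 1/|Y| = 67.41 Ω, ∠Z = −∠Y = 65.08°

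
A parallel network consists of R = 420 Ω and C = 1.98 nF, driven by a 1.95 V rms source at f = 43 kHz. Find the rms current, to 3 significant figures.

ω = 2πf = 270200 rad/s
X_C = 1/(ωC) = 1870 Ω
Parallel: admittances add. Y = 1/R + jωC
Y = (0.00238 + j0.000535) S
|Y| = 0.00244 S → |Z| = 1/|Y| = 410 Ω, ∠Z = −∠Y = -12.7°
I = V/|Z| = 1.95/410 = 4.76 mA

4.76 mA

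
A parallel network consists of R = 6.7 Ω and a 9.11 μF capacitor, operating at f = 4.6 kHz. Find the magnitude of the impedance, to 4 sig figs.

3.304 Ω

ω = 2πf = 28900 rad/s
X_C = 1/(ωC) = 3.798 Ω
Parallel: admittances add. Y = 1/R + jωC
Y = (0.1493 + j0.2633) S
|Y| = 0.3027 S → |Z| = 1/|Y| = 3.304 Ω, ∠Z = −∠Y = -60.45°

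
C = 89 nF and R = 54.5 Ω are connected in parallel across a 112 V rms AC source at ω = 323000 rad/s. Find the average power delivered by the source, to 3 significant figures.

230 W

X_C = 1/(ωC) = 34.8 Ω
Parallel: admittances add. Y = 1/R + jωC
Y = (0.0183 + j0.0287) S
|Y| = 0.0341 S → |Z| = 1/|Y| = 29.3 Ω, ∠Z = −∠Y = -57.5°
I = V/|Z| = 3.82 A
P = VI cos φ = 112 × 3.82 × cos(-57.5°) = 230 W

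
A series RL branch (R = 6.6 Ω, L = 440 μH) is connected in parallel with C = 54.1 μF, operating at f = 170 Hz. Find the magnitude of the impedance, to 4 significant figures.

ω = 2πf = 1068 rad/s
X_L = ωL = 0.4700 Ω
X_C = 1/(ωC) = 17.31 Ω
Branch 1 (R+jX_L): Z₁ = 6.600 + j0.4700 Ω, |Z₁| = 6.617 Ω
Branch 2 (−jX_C): Z₂ = −j17.31 Ω
Parallel: Z = Z₁Z₂/(Z₁+Z₂), |Z| = 6.332 Ω, ∠Z = -17.33°

6.332 Ω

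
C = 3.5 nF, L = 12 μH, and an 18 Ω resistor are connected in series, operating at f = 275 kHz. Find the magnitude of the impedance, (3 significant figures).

ω = 2πf = 1.728e+06 rad/s
X_L = ωL = 20.7 Ω
X_C = 1/(ωC) = 165 Ω
Net reactance X = X_L − X_C = -145 Ω
Z = 18.0 − j145 Ω
|Z| = √(18.0² + 145²) = 146 Ω

146 Ω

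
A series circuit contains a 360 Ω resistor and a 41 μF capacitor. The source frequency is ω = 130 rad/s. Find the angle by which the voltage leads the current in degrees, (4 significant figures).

X_C = 1/(ωC) = 187.6 Ω
Z = 360.0 − j187.6 Ω
|Z| = √(360.0² + 187.6²) = 406.0 Ω
∠Z = arctan(-187.6/360.0) = -27.53°

-27.53°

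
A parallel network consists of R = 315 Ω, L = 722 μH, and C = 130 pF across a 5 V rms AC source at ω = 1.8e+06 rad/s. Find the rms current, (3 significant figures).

16.1 mA

X_L = ωL = 1300 Ω
X_C = 1/(ωC) = 4270 Ω
Parallel: admittances add. Y = 1/R + 1/(jωL) + jωC
Y = (0.00317 − j0.000535) S
|Y| = 0.00322 S → |Z| = 1/|Y| = 311 Ω, ∠Z = −∠Y = 9.57°
I = V/|Z| = 5/311 = 16.1 mA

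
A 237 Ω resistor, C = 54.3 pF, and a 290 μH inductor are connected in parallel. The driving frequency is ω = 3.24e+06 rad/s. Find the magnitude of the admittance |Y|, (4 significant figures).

4.312 mS

X_L = ωL = 939.6 Ω
X_C = 1/(ωC) = 5684 Ω
Parallel: admittances add. Y = 1/R + 1/(jωL) + jωC
Y = (0.004219 − j0.0008884) S
|Y| = 0.004312 S → |Z| = 1/|Y| = 231.9 Ω, ∠Z = −∠Y = 11.89°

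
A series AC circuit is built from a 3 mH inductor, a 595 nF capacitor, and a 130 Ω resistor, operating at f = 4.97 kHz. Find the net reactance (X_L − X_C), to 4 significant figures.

39.86 Ω

ω = 2πf = 31230 rad/s
X_L = ωL = 93.68 Ω
X_C = 1/(ωC) = 53.82 Ω
X = 93.68 − 53.82 = 39.86 Ω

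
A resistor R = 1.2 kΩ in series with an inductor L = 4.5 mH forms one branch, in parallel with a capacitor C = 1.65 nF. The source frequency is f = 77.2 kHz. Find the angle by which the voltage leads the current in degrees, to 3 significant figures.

-66.7°

ω = 2πf = 485100 rad/s
X_L = ωL = 2180 Ω
X_C = 1/(ωC) = 1250 Ω
Branch 1 (R+jX_L): Z₁ = 1200 + j2180 Ω, |Z₁| = 2490 Ω
Branch 2 (−jX_C): Z₂ = −j1250 Ω
Parallel: Z = Z₁Z₂/(Z₁+Z₂), |Z| = 2050 Ω, ∠Z = -66.7°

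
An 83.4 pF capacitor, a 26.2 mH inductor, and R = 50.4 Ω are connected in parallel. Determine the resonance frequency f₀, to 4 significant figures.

ω₀ = 1/√(LC) = 1/√(0.0262 × 8.34e-11) = 676500 rad/s
f₀ = ω₀/(2π) = 107.7 kHz

107.7 kHz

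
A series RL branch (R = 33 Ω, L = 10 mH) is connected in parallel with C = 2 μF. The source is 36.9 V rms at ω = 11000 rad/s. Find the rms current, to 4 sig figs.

512.4 mA

X_L = ωL = 110.0 Ω
X_C = 1/(ωC) = 45.45 Ω
Branch 1 (R+jX_L): Z₁ = 33.00 + j110.0 Ω, |Z₁| = 114.8 Ω
Branch 2 (−jX_C): Z₂ = −j45.45 Ω
Parallel: Z = Z₁Z₂/(Z₁+Z₂), |Z| = 72.01 Ω, ∠Z = -79.62°
I = V/|Z| = 36.9/72.01 = 512.4 mA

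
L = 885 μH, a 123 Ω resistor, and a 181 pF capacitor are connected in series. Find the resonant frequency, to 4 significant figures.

ω₀ = 1/√(LC) = 1/√(0.000885 × 1.81e-10) = 2.499e+06 rad/s
f₀ = ω₀/(2π) = 397.7 kHz

397.7 kHz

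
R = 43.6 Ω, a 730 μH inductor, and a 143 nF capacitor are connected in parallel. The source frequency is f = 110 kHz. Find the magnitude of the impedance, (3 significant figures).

10.0 Ω

ω = 2πf = 691200 rad/s
X_L = ωL = 505 Ω
X_C = 1/(ωC) = 10.1 Ω
Parallel: admittances add. Y = 1/R + 1/(jωL) + jωC
Y = (0.0229 + j0.0969) S
|Y| = 0.0995 S → |Z| = 1/|Y| = 10.0 Ω, ∠Z = −∠Y = -76.7°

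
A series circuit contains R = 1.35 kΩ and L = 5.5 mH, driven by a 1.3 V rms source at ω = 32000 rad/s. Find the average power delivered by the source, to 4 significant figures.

1.231 mW

X_L = ωL = 176.0 Ω
Z = 1350 + j176.0 Ω
|Z| = √(1350² + 176.0²) = 1361 Ω
∠Z = arctan(176.0/1350) = 7.428°
I = V/|Z| = 954.9 μA
P = VI cos φ = 1.3 × 0.0009549 × cos(7.428°) = 1.231 mW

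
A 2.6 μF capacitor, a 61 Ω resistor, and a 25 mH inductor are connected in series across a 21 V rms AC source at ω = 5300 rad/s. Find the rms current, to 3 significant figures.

246 mA

X_L = ωL = 132 Ω
X_C = 1/(ωC) = 72.6 Ω
Net reactance X = X_L − X_C = 59.9 Ω
Z = 61.0 + j59.9 Ω
|Z| = √(61.0² + 59.9²) = 85.5 Ω
I = V/|Z| = 21/85.5 = 246 mA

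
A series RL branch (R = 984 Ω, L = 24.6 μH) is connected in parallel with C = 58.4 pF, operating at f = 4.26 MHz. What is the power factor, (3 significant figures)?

ω = 2πf = 2.677e+07 rad/s
X_L = ωL = 658 Ω
X_C = 1/(ωC) = 640 Ω
Branch 1 (R+jX_L): Z₁ = 984 + j658 Ω, |Z₁| = 1180 Ω
Branch 2 (−jX_C): Z₂ = −j640 Ω
Parallel: Z = Z₁Z₂/(Z₁+Z₂), |Z| = 770 Ω, ∠Z = -57.3°
cos φ = cos(-57.3°) = 0.540

0.540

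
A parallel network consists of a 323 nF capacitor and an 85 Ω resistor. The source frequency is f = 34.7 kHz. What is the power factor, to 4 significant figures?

0.1648

ω = 2πf = 218000 rad/s
X_C = 1/(ωC) = 14.20 Ω
Parallel: admittances add. Y = 1/R + jωC
Y = (0.01176 + j0.07042) S
|Y| = 0.07140 S → |Z| = 1/|Y| = 14.01 Ω, ∠Z = −∠Y = -80.52°
cos φ = cos(-80.52°) = 0.1648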